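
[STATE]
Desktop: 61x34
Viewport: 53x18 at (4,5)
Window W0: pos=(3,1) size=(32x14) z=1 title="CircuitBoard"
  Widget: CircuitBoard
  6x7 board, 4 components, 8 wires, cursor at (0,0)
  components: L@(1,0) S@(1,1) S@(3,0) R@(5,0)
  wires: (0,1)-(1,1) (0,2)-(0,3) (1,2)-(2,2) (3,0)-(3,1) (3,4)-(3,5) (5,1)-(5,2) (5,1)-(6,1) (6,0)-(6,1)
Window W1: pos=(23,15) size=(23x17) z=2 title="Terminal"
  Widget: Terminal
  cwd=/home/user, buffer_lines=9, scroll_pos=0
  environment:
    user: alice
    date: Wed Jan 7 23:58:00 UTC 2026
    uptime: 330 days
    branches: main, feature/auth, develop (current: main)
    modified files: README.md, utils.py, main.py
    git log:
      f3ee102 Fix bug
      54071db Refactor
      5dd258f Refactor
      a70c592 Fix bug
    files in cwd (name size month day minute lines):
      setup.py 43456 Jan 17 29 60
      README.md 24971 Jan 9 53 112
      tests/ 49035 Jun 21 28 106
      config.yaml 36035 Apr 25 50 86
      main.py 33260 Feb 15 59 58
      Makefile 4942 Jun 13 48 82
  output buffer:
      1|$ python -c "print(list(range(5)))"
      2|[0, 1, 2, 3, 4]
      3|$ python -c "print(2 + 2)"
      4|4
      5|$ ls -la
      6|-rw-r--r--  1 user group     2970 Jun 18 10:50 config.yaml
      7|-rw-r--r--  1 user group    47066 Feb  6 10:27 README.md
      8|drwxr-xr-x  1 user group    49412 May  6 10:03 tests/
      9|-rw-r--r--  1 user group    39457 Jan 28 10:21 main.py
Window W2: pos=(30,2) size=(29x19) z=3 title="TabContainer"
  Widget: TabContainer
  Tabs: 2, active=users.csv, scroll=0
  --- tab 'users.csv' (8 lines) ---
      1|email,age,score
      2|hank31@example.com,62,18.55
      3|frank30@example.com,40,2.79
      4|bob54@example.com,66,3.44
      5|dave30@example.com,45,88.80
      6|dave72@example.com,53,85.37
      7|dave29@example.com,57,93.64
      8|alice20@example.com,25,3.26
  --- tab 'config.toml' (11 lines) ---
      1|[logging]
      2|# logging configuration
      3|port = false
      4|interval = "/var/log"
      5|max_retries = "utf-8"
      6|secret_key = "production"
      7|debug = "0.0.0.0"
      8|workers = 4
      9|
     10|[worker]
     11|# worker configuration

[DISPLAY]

0  [.]  ·   · ─ ·         ┃[users.csv]│ config.toml  
        │                 ┃──────────────────────────
1   L   S   ·             ┃email,age,score           
            │             ┃hank31@example.com,62,18.5
2           ·             ┃frank30@example.com,40,2.7
                          ┃bob54@example.com,66,3.44 
3   S ─ ·           · ─ · ┃dave30@example.com,45,88.8
                          ┃dave72@example.com,53,85.3
4                         ┃dave29@example.com,57,93.6
━━━━━━━━━━━━━━━━━━━━━━━━━━┃alice20@example.com,25,3.2
                   ┏━━━━━━┃                          
                   ┃ Termi┃                          
                   ┠──────┃                          
                   ┃$ pyth┃                          
                   ┃[0, 1,┃                          
                   ┃$ pyth┗━━━━━━━━━━━━━━━━━━━━━━━━━━
                   ┃4                    ┃           
                   ┃$ ls -la             ┃           


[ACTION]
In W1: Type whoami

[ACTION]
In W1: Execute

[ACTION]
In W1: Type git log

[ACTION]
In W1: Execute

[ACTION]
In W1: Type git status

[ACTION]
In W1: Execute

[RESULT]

0  [.]  ·   · ─ ·         ┃[users.csv]│ config.toml  
        │                 ┃──────────────────────────
1   L   S   ·             ┃email,age,score           
            │             ┃hank31@example.com,62,18.5
2           ·             ┃frank30@example.com,40,2.7
                          ┃bob54@example.com,66,3.44 
3   S ─ ·           · ─ · ┃dave30@example.com,45,88.8
                          ┃dave72@example.com,53,85.3
4                         ┃dave29@example.com,57,93.6
━━━━━━━━━━━━━━━━━━━━━━━━━━┃alice20@example.com,25,3.2
                   ┏━━━━━━┃                          
                   ┃ Termi┃                          
                   ┠──────┃                          
                   ┃$ git ┃                          
                   ┃f3ee10┃                          
                   ┃54071d┗━━━━━━━━━━━━━━━━━━━━━━━━━━
                   ┃5dd258f Refactor     ┃           
                   ┃a70c592 Fix bug      ┃           


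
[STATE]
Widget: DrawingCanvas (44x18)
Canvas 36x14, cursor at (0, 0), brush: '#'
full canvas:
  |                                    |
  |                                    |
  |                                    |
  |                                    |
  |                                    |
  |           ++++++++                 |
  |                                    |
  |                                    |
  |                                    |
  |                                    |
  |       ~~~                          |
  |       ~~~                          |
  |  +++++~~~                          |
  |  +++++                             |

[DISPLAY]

+                                           
                                            
                                            
                                            
                                            
           ++++++++                         
                                            
                                            
                                            
                                            
       ~~~                                  
       ~~~                                  
  +++++~~~                                  
  +++++                                     
                                            
                                            
                                            
                                            


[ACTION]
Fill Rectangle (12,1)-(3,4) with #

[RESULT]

+                                           
                                            
                                            
 ####                                       
 ####                                       
 ####      ++++++++                         
 ####                                       
 ####                                       
 ####                                       
 ####                                       
 ####  ~~~                                  
 ####  ~~~                                  
 ####++~~~                                  
  +++++                                     
                                            
                                            
                                            
                                            


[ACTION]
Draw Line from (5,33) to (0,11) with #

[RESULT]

+          ###                              
              ####                          
                  ####                      
 ####                 #####                 
 ####                      ####             
 ####      ++++++++            ###          
 ####                                       
 ####                                       
 ####                                       
 ####                                       
 ####  ~~~                                  
 ####  ~~~                                  
 ####++~~~                                  
  +++++                                     
                                            
                                            
                                            
                                            


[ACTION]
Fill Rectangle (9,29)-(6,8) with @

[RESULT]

+          ###                              
              ####                          
                  ####                      
 ####                 #####                 
 ####                      ####             
 ####      ++++++++            ###          
 ####   @@@@@@@@@@@@@@@@@@@@@@              
 ####   @@@@@@@@@@@@@@@@@@@@@@              
 ####   @@@@@@@@@@@@@@@@@@@@@@              
 ####   @@@@@@@@@@@@@@@@@@@@@@              
 ####  ~~~                                  
 ####  ~~~                                  
 ####++~~~                                  
  +++++                                     
                                            
                                            
                                            
                                            


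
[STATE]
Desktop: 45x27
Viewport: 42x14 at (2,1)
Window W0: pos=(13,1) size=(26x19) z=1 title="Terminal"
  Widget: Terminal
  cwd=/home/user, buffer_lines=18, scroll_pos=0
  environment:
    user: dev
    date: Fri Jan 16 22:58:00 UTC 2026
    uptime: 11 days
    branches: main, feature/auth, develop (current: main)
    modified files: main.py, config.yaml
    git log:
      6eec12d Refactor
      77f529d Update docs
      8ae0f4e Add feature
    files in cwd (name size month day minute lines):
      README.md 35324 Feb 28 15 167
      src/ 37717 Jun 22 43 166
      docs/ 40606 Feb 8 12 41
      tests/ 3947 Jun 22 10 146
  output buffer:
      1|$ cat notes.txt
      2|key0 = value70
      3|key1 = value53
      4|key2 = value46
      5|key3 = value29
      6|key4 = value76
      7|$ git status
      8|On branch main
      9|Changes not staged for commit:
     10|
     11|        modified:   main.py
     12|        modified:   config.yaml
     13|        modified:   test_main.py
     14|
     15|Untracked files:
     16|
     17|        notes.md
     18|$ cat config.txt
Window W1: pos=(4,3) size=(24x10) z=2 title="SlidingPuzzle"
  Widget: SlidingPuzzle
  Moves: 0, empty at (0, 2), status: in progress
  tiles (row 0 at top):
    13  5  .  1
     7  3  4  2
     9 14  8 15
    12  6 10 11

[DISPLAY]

           ┏━━━━━━━━━━━━━━━━━━━━━━━━┓     
           ┃ Terminal               ┃     
  ┏━━━━━━━━━━━━━━━━━━━━━━┓──────────┨     
  ┃ SlidingPuzzle        ┃t         ┃     
  ┠──────────────────────┨          ┃     
  ┃┌────┬────┬────┬────┐ ┃          ┃     
  ┃│ 13 │  5 │    │  1 │ ┃          ┃     
  ┃├────┼────┼────┼────┤ ┃          ┃     
  ┃│  7 │  3 │  4 │  2 │ ┃          ┃     
  ┃├────┼────┼────┼────┤ ┃          ┃     
  ┃│  9 │ 14 │  8 │ 15 │ ┃          ┃     
  ┗━━━━━━━━━━━━━━━━━━━━━━┛aged for c┃     
           ┃                        ┃     
           ┃        modified:   main┃     


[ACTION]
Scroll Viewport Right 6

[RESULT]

          ┏━━━━━━━━━━━━━━━━━━━━━━━━┓      
          ┃ Terminal               ┃      
 ┏━━━━━━━━━━━━━━━━━━━━━━┓──────────┨      
 ┃ SlidingPuzzle        ┃t         ┃      
 ┠──────────────────────┨          ┃      
 ┃┌────┬────┬────┬────┐ ┃          ┃      
 ┃│ 13 │  5 │    │  1 │ ┃          ┃      
 ┃├────┼────┼────┼────┤ ┃          ┃      
 ┃│  7 │  3 │  4 │  2 │ ┃          ┃      
 ┃├────┼────┼────┼────┤ ┃          ┃      
 ┃│  9 │ 14 │  8 │ 15 │ ┃          ┃      
 ┗━━━━━━━━━━━━━━━━━━━━━━┛aged for c┃      
          ┃                        ┃      
          ┃        modified:   main┃      


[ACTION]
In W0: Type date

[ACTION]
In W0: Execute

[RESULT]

          ┏━━━━━━━━━━━━━━━━━━━━━━━━┓      
          ┃ Terminal               ┃      
 ┏━━━━━━━━━━━━━━━━━━━━━━┓──────────┨      
 ┃ SlidingPuzzle        ┃          ┃      
 ┠──────────────────────┨          ┃      
 ┃┌────┬────┬────┬────┐ ┃aged for c┃      
 ┃│ 13 │  5 │    │  1 │ ┃          ┃      
 ┃├────┼────┼────┼────┤ ┃ed:   main┃      
 ┃│  7 │  3 │  4 │  2 │ ┃ed:   conf┃      
 ┃├────┼────┼────┼────┤ ┃ed:   test┃      
 ┃│  9 │ 14 │  8 │ 15 │ ┃          ┃      
 ┗━━━━━━━━━━━━━━━━━━━━━━┛s:        ┃      
          ┃                        ┃      
          ┃        notes.md        ┃      


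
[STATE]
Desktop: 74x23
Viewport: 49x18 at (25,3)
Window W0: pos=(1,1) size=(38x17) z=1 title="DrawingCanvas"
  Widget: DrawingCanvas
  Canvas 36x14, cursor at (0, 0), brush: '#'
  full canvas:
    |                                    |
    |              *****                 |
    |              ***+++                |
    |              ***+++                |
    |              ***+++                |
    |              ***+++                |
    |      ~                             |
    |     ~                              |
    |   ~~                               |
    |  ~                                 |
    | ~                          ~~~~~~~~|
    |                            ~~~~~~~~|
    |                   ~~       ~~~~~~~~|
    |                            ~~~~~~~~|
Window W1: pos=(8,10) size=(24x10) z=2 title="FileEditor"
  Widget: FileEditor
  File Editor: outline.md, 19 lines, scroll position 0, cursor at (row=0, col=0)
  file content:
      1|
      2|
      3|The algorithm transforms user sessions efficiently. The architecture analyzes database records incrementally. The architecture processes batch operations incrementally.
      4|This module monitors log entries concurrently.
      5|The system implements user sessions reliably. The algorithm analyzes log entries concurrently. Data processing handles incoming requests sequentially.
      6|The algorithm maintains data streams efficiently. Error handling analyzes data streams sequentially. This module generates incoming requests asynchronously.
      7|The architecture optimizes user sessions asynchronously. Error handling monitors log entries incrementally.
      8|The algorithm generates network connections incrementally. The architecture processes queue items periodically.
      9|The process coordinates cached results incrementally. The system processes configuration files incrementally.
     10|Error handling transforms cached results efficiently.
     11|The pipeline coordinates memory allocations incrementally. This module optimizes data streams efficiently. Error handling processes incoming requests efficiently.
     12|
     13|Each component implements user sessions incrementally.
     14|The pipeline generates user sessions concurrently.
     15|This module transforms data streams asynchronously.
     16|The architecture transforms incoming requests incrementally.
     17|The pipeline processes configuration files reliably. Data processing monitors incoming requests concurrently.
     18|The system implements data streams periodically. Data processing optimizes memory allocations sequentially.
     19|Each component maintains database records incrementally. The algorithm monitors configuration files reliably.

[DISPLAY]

─────────────┨                                   
             ┃                                   
             ┃                                   
             ┃                                   
             ┃                                   
             ┃                                   
             ┃                                   
━━━━━━┓      ┃                                   
      ┃      ┃                                   
──────┨      ┃                                   
     ▲┃      ┃                                   
     █┃~~~~~~┃                                   
ansfo░┃~~~~~~┃                                   
tors ░┃~~~~~~┃                                   
ments░┃━━━━━━┛                                   
intai▼┃                                          
━━━━━━┛                                          
                                                 


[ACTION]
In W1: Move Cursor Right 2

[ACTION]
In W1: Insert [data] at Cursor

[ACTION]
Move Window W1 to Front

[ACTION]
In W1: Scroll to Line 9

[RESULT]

─────────────┨                                   
             ┃                                   
             ┃                                   
             ┃                                   
             ┃                                   
             ┃                                   
             ┃                                   
━━━━━━┓      ┃                                   
      ┃      ┃                                   
──────┨      ┃                                   
dinat▲┃      ┃                                   
ransf░┃~~~~~~┃                                   
rdina░┃~~~~~~┃                                   
     █┃~~~~~~┃                                   
mplem░┃━━━━━━┛                                   
erate▼┃                                          
━━━━━━┛                                          
                                                 


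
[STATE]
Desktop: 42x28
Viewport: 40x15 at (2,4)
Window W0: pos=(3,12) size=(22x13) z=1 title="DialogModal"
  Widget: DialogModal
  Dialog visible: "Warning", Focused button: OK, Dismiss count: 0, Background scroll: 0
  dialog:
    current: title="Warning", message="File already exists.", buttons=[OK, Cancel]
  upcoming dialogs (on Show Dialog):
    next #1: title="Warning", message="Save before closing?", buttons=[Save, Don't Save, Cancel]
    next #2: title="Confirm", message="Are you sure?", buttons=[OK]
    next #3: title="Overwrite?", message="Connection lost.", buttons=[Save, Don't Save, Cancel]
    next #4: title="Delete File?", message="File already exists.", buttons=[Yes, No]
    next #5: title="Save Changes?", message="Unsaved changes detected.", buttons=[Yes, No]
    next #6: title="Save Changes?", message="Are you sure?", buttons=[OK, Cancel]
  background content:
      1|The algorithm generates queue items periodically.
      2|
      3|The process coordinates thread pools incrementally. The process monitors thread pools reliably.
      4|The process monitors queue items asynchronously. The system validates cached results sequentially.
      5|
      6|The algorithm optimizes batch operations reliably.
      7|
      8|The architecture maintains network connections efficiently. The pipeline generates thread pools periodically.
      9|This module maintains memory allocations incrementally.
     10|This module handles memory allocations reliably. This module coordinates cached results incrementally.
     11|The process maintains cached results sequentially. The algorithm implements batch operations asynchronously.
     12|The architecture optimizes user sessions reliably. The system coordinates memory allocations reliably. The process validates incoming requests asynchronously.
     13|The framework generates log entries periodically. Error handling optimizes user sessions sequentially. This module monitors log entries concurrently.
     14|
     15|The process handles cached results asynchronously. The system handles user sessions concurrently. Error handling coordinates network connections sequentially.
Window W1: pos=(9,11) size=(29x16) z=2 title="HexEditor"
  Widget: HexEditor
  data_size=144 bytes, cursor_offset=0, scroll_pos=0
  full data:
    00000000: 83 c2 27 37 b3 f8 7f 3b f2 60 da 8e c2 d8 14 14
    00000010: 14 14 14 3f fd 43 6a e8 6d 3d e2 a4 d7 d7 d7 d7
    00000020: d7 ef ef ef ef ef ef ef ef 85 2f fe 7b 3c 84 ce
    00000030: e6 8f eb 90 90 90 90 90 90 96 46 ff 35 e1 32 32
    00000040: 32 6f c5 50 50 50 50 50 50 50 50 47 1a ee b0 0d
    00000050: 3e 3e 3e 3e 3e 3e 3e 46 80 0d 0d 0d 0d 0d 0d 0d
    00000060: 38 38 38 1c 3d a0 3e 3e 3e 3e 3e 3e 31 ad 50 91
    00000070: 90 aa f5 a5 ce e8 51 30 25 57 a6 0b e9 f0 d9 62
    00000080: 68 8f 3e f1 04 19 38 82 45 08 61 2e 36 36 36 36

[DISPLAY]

                                        
                                        
                                        
                                        
                                        
                                        
                                        
       ┏━━━━━━━━━━━━━━━━━━━━━━━━━━━┓    
 ┏━━━━━┃ HexEditor                 ┃    
 ┃ Dial┠───────────────────────────┨    
 ┠─────┃00000000  83 c2 27 37 b3 f8┃    
 ┃The a┃00000010  14 14 14 3f fd 43┃    
 ┃     ┃00000020  d7 ef ef ef ef ef┃    
 ┃Th┌──┃00000030  e6 8f eb 90 90 90┃    
 ┃Th│  ┃00000040  32 6f c5 50 50 50┃    


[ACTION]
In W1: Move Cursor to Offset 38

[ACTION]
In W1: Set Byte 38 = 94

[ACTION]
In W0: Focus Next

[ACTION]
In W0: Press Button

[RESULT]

                                        
                                        
                                        
                                        
                                        
                                        
                                        
       ┏━━━━━━━━━━━━━━━━━━━━━━━━━━━┓    
 ┏━━━━━┃ HexEditor                 ┃    
 ┃ Dial┠───────────────────────────┨    
 ┠─────┃00000000  83 c2 27 37 b3 f8┃    
 ┃The a┃00000010  14 14 14 3f fd 43┃    
 ┃     ┃00000020  d7 ef ef ef ef ef┃    
 ┃The p┃00000030  e6 8f eb 90 90 90┃    
 ┃The p┃00000040  32 6f c5 50 50 50┃    


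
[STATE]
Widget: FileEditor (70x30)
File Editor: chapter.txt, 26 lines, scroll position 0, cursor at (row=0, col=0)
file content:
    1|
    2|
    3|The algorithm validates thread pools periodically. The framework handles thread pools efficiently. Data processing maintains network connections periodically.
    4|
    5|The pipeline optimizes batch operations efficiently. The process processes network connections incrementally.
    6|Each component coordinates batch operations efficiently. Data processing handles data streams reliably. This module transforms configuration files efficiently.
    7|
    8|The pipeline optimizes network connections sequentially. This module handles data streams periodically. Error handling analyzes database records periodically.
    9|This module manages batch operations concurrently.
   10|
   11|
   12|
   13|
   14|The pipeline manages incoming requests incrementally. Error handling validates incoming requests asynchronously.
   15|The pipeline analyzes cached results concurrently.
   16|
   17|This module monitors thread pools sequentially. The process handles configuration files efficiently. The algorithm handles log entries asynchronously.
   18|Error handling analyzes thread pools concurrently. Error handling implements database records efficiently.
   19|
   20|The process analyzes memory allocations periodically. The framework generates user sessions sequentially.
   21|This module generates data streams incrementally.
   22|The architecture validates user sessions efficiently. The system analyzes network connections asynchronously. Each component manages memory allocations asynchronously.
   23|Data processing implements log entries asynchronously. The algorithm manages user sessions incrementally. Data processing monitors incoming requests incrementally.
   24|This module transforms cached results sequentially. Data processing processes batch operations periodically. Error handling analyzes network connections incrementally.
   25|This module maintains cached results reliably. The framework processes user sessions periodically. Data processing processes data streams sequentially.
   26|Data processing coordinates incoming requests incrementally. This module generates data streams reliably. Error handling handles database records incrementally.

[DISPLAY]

█                                                                    ▲
                                                                     █
The algorithm validates thread pools periodically. The framework hand░
                                                                     ░
The pipeline optimizes batch operations efficiently. The process proc░
Each component coordinates batch operations efficiently. Data process░
                                                                     ░
The pipeline optimizes network connections sequentially. This module ░
This module manages batch operations concurrently.                   ░
                                                                     ░
                                                                     ░
                                                                     ░
                                                                     ░
The pipeline manages incoming requests incrementally. Error handling ░
The pipeline analyzes cached results concurrently.                   ░
                                                                     ░
This module monitors thread pools sequentially. The process handles c░
Error handling analyzes thread pools concurrently. Error handling imp░
                                                                     ░
The process analyzes memory allocations periodically. The framework g░
This module generates data streams incrementally.                    ░
The architecture validates user sessions efficiently. The system anal░
Data processing implements log entries asynchronously. The algorithm ░
This module transforms cached results sequentially. Data processing p░
This module maintains cached results reliably. The framework processe░
Data processing coordinates incoming requests incrementally. This mod░
                                                                     ░
                                                                     ░
                                                                     ░
                                                                     ▼


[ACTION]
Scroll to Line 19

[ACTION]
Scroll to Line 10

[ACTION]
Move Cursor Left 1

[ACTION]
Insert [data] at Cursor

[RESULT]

data█                                                                ▲
                                                                     █
The algorithm validates thread pools periodically. The framework hand░
                                                                     ░
The pipeline optimizes batch operations efficiently. The process proc░
Each component coordinates batch operations efficiently. Data process░
                                                                     ░
The pipeline optimizes network connections sequentially. This module ░
This module manages batch operations concurrently.                   ░
                                                                     ░
                                                                     ░
                                                                     ░
                                                                     ░
The pipeline manages incoming requests incrementally. Error handling ░
The pipeline analyzes cached results concurrently.                   ░
                                                                     ░
This module monitors thread pools sequentially. The process handles c░
Error handling analyzes thread pools concurrently. Error handling imp░
                                                                     ░
The process analyzes memory allocations periodically. The framework g░
This module generates data streams incrementally.                    ░
The architecture validates user sessions efficiently. The system anal░
Data processing implements log entries asynchronously. The algorithm ░
This module transforms cached results sequentially. Data processing p░
This module maintains cached results reliably. The framework processe░
Data processing coordinates incoming requests incrementally. This mod░
                                                                     ░
                                                                     ░
                                                                     ░
                                                                     ▼


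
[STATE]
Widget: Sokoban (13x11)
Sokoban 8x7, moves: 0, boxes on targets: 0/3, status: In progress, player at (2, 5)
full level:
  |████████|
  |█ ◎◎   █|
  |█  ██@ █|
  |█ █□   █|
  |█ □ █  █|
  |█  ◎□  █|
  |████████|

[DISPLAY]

████████     
█ ◎◎   █     
█  ██@ █     
█ █□   █     
█ □ █  █     
█  ◎□  █     
████████     
Moves: 0  0/3
             
             
             


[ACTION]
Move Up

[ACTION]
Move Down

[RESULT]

████████     
█ ◎◎   █     
█  ██@ █     
█ █□   █     
█ □ █  █     
█  ◎□  █     
████████     
Moves: 2  0/3
             
             
             


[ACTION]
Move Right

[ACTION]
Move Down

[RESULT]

████████     
█ ◎◎   █     
█  ██  █     
█ █□  @█     
█ □ █  █     
█  ◎□  █     
████████     
Moves: 4  0/3
             
             
             


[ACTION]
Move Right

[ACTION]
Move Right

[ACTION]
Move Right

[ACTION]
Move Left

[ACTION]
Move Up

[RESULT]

████████     
█ ◎◎   █     
█  ██@ █     
█ █□   █     
█ □ █  █     
█  ◎□  █     
████████     
Moves: 6  0/3
             
             
             


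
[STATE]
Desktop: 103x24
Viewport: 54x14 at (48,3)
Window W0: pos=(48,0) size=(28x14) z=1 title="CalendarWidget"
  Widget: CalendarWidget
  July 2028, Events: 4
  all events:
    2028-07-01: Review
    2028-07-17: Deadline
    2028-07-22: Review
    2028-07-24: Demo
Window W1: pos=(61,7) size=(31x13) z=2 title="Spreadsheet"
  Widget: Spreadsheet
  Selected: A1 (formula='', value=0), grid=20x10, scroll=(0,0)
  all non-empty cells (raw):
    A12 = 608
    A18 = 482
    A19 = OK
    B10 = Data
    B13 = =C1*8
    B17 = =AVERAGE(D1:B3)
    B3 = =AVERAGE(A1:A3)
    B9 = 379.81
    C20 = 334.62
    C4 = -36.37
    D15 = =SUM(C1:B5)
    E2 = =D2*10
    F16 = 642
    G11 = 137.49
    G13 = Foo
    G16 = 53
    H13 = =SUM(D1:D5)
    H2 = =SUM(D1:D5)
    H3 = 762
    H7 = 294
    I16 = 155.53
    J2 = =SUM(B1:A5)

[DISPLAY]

┃        July 2028         ┃                          
┃Mo Tu We Th Fr Sa Su      ┃                          
┃                1*  2     ┃                          
┃ 3  4  5  6  7  8  9      ┃                          
┃10 11 12 13 ┏━━━━━━━━━━━━━━━━━━━━━━━━━━━━━┓          
┃17* 18 19 20┃ Spreadsheet                 ┃          
┃24* 25 26 27┠─────────────────────────────┨          
┃31          ┃A1:                          ┃          
┃            ┃       A       B       C     ┃          
┃            ┃-----------------------------┃          
┗━━━━━━━━━━━━┃  1      [0]       0       0 ┃          
             ┃  2        0       0       0 ┃          
             ┃  3        0       0       0 ┃          
             ┃  4        0       0  -36.37 ┃          


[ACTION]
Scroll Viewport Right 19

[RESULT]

        July 2028         ┃                           
Mo Tu We Th Fr Sa Su      ┃                           
                1*  2     ┃                           
 3  4  5  6  7  8  9      ┃                           
10 11 12 13 ┏━━━━━━━━━━━━━━━━━━━━━━━━━━━━━┓           
17* 18 19 20┃ Spreadsheet                 ┃           
24* 25 26 27┠─────────────────────────────┨           
31          ┃A1:                          ┃           
            ┃       A       B       C     ┃           
            ┃-----------------------------┃           
━━━━━━━━━━━━┃  1      [0]       0       0 ┃           
            ┃  2        0       0       0 ┃           
            ┃  3        0       0       0 ┃           
            ┃  4        0       0  -36.37 ┃           


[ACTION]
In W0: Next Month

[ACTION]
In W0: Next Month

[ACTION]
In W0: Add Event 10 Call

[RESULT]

      September 2028      ┃                           
Mo Tu We Th Fr Sa Su      ┃                           
             1  2  3      ┃                           
 4  5  6  7  8  9 10*     ┃                           
11 12 13 14 ┏━━━━━━━━━━━━━━━━━━━━━━━━━━━━━┓           
18 19 20 21 ┃ Spreadsheet                 ┃           
25 26 27 28 ┠─────────────────────────────┨           
            ┃A1:                          ┃           
            ┃       A       B       C     ┃           
            ┃-----------------------------┃           
━━━━━━━━━━━━┃  1      [0]       0       0 ┃           
            ┃  2        0       0       0 ┃           
            ┃  3        0       0       0 ┃           
            ┃  4        0       0  -36.37 ┃           


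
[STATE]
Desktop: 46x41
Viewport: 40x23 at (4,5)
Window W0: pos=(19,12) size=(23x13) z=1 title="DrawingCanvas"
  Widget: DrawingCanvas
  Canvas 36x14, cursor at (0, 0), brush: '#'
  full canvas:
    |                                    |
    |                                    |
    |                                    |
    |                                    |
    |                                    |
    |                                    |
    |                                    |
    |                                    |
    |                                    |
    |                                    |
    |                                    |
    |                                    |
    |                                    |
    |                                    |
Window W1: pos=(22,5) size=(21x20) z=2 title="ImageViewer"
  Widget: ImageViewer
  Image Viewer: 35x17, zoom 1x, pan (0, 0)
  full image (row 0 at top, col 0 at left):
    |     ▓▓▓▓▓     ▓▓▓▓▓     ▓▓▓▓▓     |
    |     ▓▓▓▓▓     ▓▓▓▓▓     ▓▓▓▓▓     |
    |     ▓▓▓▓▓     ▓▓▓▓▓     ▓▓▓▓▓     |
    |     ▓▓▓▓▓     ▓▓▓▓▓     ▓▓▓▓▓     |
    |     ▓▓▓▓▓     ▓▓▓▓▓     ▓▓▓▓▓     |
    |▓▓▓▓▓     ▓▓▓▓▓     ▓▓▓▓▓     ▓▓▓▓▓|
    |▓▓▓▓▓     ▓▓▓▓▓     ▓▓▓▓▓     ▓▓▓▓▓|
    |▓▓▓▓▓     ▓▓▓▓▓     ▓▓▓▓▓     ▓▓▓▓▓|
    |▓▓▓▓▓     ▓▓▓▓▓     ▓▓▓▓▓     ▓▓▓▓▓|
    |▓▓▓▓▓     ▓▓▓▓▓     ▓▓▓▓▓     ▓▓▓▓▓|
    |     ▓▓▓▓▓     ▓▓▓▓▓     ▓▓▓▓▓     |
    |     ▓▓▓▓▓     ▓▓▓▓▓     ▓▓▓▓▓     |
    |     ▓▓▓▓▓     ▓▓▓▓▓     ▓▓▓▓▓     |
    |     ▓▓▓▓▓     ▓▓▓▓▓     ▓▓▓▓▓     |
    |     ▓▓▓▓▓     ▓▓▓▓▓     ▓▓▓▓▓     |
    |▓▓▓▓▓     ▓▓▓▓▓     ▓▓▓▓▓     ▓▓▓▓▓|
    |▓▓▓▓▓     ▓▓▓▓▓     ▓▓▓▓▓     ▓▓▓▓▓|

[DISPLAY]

                  ┏━━━━━━━━━━━━━━━━━━━┓ 
                  ┃ ImageViewer       ┃ 
                  ┠───────────────────┨ 
                  ┃     ▓▓▓▓▓     ▓▓▓▓┃ 
                  ┃     ▓▓▓▓▓     ▓▓▓▓┃ 
                  ┃     ▓▓▓▓▓     ▓▓▓▓┃ 
                  ┃     ▓▓▓▓▓     ▓▓▓▓┃ 
               ┏━━┃     ▓▓▓▓▓     ▓▓▓▓┃ 
               ┃ D┃▓▓▓▓▓     ▓▓▓▓▓    ┃ 
               ┠──┃▓▓▓▓▓     ▓▓▓▓▓    ┃ 
               ┃+ ┃▓▓▓▓▓     ▓▓▓▓▓    ┃ 
               ┃  ┃▓▓▓▓▓     ▓▓▓▓▓    ┃ 
               ┃  ┃▓▓▓▓▓     ▓▓▓▓▓    ┃ 
               ┃  ┃     ▓▓▓▓▓     ▓▓▓▓┃ 
               ┃  ┃     ▓▓▓▓▓     ▓▓▓▓┃ 
               ┃  ┃     ▓▓▓▓▓     ▓▓▓▓┃ 
               ┃  ┃     ▓▓▓▓▓     ▓▓▓▓┃ 
               ┃  ┃     ▓▓▓▓▓     ▓▓▓▓┃ 
               ┃  ┃▓▓▓▓▓     ▓▓▓▓▓    ┃ 
               ┗━━┗━━━━━━━━━━━━━━━━━━━┛ 
                                        
                                        
                                        


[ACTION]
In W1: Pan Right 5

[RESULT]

                  ┏━━━━━━━━━━━━━━━━━━━┓ 
                  ┃ ImageViewer       ┃ 
                  ┠───────────────────┨ 
                  ┃▓▓▓▓▓     ▓▓▓▓▓    ┃ 
                  ┃▓▓▓▓▓     ▓▓▓▓▓    ┃ 
                  ┃▓▓▓▓▓     ▓▓▓▓▓    ┃ 
                  ┃▓▓▓▓▓     ▓▓▓▓▓    ┃ 
               ┏━━┃▓▓▓▓▓     ▓▓▓▓▓    ┃ 
               ┃ D┃     ▓▓▓▓▓     ▓▓▓▓┃ 
               ┠──┃     ▓▓▓▓▓     ▓▓▓▓┃ 
               ┃+ ┃     ▓▓▓▓▓     ▓▓▓▓┃ 
               ┃  ┃     ▓▓▓▓▓     ▓▓▓▓┃ 
               ┃  ┃     ▓▓▓▓▓     ▓▓▓▓┃ 
               ┃  ┃▓▓▓▓▓     ▓▓▓▓▓    ┃ 
               ┃  ┃▓▓▓▓▓     ▓▓▓▓▓    ┃ 
               ┃  ┃▓▓▓▓▓     ▓▓▓▓▓    ┃ 
               ┃  ┃▓▓▓▓▓     ▓▓▓▓▓    ┃ 
               ┃  ┃▓▓▓▓▓     ▓▓▓▓▓    ┃ 
               ┃  ┃     ▓▓▓▓▓     ▓▓▓▓┃ 
               ┗━━┗━━━━━━━━━━━━━━━━━━━┛ 
                                        
                                        
                                        


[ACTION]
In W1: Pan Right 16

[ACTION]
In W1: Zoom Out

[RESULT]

                  ┏━━━━━━━━━━━━━━━━━━━┓ 
                  ┃ ImageViewer       ┃ 
                  ┠───────────────────┨ 
                  ┃    ▓▓▓▓▓          ┃ 
                  ┃    ▓▓▓▓▓          ┃ 
                  ┃    ▓▓▓▓▓          ┃ 
                  ┃    ▓▓▓▓▓          ┃ 
               ┏━━┃    ▓▓▓▓▓          ┃ 
               ┃ D┃▓▓▓▓     ▓▓▓▓▓     ┃ 
               ┠──┃▓▓▓▓     ▓▓▓▓▓     ┃ 
               ┃+ ┃▓▓▓▓     ▓▓▓▓▓     ┃ 
               ┃  ┃▓▓▓▓     ▓▓▓▓▓     ┃ 
               ┃  ┃▓▓▓▓     ▓▓▓▓▓     ┃ 
               ┃  ┃    ▓▓▓▓▓          ┃ 
               ┃  ┃    ▓▓▓▓▓          ┃ 
               ┃  ┃    ▓▓▓▓▓          ┃ 
               ┃  ┃    ▓▓▓▓▓          ┃ 
               ┃  ┃    ▓▓▓▓▓          ┃ 
               ┃  ┃▓▓▓▓     ▓▓▓▓▓     ┃ 
               ┗━━┗━━━━━━━━━━━━━━━━━━━┛ 
                                        
                                        
                                        
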